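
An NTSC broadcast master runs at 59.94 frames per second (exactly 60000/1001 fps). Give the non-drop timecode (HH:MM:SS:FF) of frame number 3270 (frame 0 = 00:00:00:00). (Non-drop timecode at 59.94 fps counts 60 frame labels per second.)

00:00:54:30

3270 ÷ 60 = 54 full seconds, remainder 30 frames.
54 s = 0 h 0 min 54 s.
Timecode: 00:00:54:30.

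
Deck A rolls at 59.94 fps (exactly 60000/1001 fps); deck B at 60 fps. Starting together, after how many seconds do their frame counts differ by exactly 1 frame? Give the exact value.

The gap grows by |60 − 60000/1001| = 60/1001 frames per second.
Time for a 1-frame gap: 1 ÷ (60/1001) = 1001/60 s.

1001/60 seconds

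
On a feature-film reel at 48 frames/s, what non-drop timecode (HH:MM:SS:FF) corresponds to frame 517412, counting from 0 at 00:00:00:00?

517412 ÷ 48 = 10779 full seconds, remainder 20 frames.
10779 s = 2 h 59 min 39 s.
Timecode: 02:59:39:20.

02:59:39:20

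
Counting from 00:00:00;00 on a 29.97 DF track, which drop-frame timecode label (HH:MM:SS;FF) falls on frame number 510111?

Each 10-minute DF block holds 10 × 60 × 30 − 9 × 2 = 17982 frames. 510111 ÷ 17982 → 28 full blocks, remainder 6615.
Within the partial block the first minute is 1800 frames and each further minute 1798, so 3 further minute boundaries passed. Total skipped labels = 18 × 28 + 2 × 3 = 510.
Non-drop label index = 510111 + 510 = 510621; at 30 labels/s that is 04:43:40:21, i.e. DF 04:43:40;21.

04:43:40;21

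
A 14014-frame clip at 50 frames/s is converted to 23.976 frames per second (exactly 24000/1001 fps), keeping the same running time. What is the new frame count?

6720 frames

Target frames = source frames × (target rate / source rate) = 14014 × (24000/1001)/(50) = 14014 × 480/1001 = 6720.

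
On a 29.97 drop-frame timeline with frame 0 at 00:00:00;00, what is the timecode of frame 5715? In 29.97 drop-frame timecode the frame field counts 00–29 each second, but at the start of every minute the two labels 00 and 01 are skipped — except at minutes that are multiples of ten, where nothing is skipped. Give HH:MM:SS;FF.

Each 10-minute DF block holds 10 × 60 × 30 − 9 × 2 = 17982 frames. 5715 ÷ 17982 → 0 full blocks, remainder 5715.
Within the partial block the first minute is 1800 frames and each further minute 1798, so 3 further minute boundaries passed. Total skipped labels = 18 × 0 + 2 × 3 = 6.
Non-drop label index = 5715 + 6 = 5721; at 30 labels/s that is 00:03:10:21, i.e. DF 00:03:10;21.

00:03:10;21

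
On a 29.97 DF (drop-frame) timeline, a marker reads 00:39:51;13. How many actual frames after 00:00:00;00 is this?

As if non-drop at 30 labels/s: (0 × 3600 + 39 × 60 + 51) × 30 + 13 = 71743.
Minute boundaries passed: 39; those not divisible by 10: 39 − 3 = 36; dropped labels = 2 × 36 = 72.
Actual frame index = 71743 − 72 = 71671.

71671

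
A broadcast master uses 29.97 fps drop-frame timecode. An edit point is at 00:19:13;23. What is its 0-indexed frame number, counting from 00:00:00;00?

As if non-drop at 30 labels/s: (0 × 3600 + 19 × 60 + 13) × 30 + 23 = 34613.
Minute boundaries passed: 19; those not divisible by 10: 19 − 1 = 18; dropped labels = 2 × 18 = 36.
Actual frame index = 34613 − 36 = 34577.

34577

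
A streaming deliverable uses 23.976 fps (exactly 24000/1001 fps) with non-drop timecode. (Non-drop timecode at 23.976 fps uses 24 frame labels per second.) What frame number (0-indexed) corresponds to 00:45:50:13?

Total seconds to the label: (0 × 3600 + 45 × 60 + 50) = 2750.
Frame index = 2750 × 24 + 13 = 66013.

66013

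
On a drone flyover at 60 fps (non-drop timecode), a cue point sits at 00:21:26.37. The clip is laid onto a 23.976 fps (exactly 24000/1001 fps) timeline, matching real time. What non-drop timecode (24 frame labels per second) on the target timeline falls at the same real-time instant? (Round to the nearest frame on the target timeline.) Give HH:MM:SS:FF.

00:21:25:08

Source frame index: (0×3600 + 21×60 + 26) × 60 + 37 = 77197.
Real time: 77197 / (60) = 77197/60 s.
Target frame: (77197/60) × (24000/1001) = 30878800/1001 ≈ 30847.952 → 30848.
At 24 labels/s: frame 30848 → 00:21:25:08.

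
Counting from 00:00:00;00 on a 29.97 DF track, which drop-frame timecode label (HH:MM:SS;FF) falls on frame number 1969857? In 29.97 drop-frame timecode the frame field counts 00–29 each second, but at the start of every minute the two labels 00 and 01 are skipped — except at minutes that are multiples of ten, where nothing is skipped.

18:15:27;19

Each 10-minute DF block holds 10 × 60 × 30 − 9 × 2 = 17982 frames. 1969857 ÷ 17982 → 109 full blocks, remainder 9819.
Within the partial block the first minute is 1800 frames and each further minute 1798, so 5 further minute boundaries passed. Total skipped labels = 18 × 109 + 2 × 5 = 1972.
Non-drop label index = 1969857 + 1972 = 1971829; at 30 labels/s that is 18:15:27:19, i.e. DF 18:15:27;19.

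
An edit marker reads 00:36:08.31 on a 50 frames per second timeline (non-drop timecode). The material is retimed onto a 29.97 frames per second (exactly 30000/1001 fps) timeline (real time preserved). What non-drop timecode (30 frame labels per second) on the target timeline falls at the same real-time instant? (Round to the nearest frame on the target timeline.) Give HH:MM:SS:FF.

00:36:06:14

Source frame index: (0×3600 + 36×60 + 8) × 50 + 31 = 108431.
Real time: 108431 / (50) = 108431/50 s.
Target frame: (108431/50) × (30000/1001) = 65058600/1001 ≈ 64993.606 → 64994.
At 30 labels/s: frame 64994 → 00:36:06:14.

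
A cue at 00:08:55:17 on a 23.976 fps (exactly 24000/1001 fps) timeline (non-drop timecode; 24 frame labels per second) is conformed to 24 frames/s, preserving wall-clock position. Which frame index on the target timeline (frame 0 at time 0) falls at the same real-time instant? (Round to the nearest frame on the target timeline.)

Source frame index: (0×3600 + 8×60 + 55) × 24 + 17 = 12857.
Real time: 12857 / (24000/1001) = 12869857/24000 s.
Target frame: (12869857/24000) × (24) = 12869857/1000 ≈ 12869.857 → 12870.

frame 12870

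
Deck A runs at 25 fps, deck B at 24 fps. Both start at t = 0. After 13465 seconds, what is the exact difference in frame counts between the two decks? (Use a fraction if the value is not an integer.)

13465 frames

A emits 25 × 13465 = 336625 frames; B emits 24 × 13465 = 323160.
Difference = 13465 frames; B is behind A.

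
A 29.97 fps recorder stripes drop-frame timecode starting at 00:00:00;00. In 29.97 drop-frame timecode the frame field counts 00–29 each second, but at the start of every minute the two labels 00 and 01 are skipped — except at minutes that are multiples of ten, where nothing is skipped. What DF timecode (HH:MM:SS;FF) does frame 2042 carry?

Each 10-minute DF block holds 10 × 60 × 30 − 9 × 2 = 17982 frames. 2042 ÷ 17982 → 0 full blocks, remainder 2042.
Within the partial block the first minute is 1800 frames and each further minute 1798, so 1 further minute boundary passed. Total skipped labels = 18 × 0 + 2 × 1 = 2.
Non-drop label index = 2042 + 2 = 2044; at 30 labels/s that is 00:01:08:04, i.e. DF 00:01:08;04.

00:01:08;04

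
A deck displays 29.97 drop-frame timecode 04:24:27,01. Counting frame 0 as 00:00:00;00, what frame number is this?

475535

As if non-drop at 30 labels/s: (4 × 3600 + 24 × 60 + 27) × 30 + 1 = 476011.
Minute boundaries passed: 264; those not divisible by 10: 264 − 26 = 238; dropped labels = 2 × 238 = 476.
Actual frame index = 476011 − 476 = 475535.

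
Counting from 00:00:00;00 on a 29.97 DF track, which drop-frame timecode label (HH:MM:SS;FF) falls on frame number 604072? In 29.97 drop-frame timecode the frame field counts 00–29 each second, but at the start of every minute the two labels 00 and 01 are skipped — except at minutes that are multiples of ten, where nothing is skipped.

Each 10-minute DF block holds 10 × 60 × 30 − 9 × 2 = 17982 frames. 604072 ÷ 17982 → 33 full blocks, remainder 10666.
Within the partial block the first minute is 1800 frames and each further minute 1798, so 5 further minute boundaries passed. Total skipped labels = 18 × 33 + 2 × 5 = 604.
Non-drop label index = 604072 + 604 = 604676; at 30 labels/s that is 05:35:55:26, i.e. DF 05:35:55;26.

05:35:55;26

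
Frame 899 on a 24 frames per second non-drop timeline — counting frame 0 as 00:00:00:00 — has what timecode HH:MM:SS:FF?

899 ÷ 24 = 37 full seconds, remainder 11 frames.
37 s = 0 h 0 min 37 s.
Timecode: 00:00:37:11.

00:00:37:11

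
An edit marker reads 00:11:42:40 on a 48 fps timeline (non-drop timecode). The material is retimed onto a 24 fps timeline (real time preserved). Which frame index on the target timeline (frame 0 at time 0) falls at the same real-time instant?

Source frame index: (0×3600 + 11×60 + 42) × 48 + 40 = 33736.
Real time: 33736 / (48) = 4217/6 s.
Target frame: (4217/6) × (24) = 16868.

frame 16868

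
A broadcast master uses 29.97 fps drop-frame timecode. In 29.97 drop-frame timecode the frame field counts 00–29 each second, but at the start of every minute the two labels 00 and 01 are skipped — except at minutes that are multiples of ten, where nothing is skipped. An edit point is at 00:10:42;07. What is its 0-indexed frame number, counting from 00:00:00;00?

19249

Complete 10-minute blocks: 1, each 17982 frames → 17982.
Remaining 0 whole minutes in the current block: 0 frames.
Within the current minute: 42 × 30 + 7 = 1267. Total = 17982 + 0 + 1267 = 19249.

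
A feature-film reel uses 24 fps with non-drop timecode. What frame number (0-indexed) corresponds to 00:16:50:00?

24240

Total seconds to the label: (0 × 3600 + 16 × 60 + 50) = 1010.
Frame index = 1010 × 24 + 0 = 24240.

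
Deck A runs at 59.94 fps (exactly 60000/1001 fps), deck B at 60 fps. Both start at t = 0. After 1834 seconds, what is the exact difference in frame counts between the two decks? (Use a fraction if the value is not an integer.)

A emits 60000/1001 × 1834 = 15720000/143 frames; B emits 60 × 1834 = 110040.
Difference = 15720/143 frames (≈ 109.9301); B is ahead of A.

15720/143 frames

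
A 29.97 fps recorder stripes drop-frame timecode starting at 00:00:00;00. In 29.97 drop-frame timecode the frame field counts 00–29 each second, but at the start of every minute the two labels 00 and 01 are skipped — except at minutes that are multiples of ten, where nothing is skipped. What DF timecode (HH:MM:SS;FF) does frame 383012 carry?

Each 10-minute DF block holds 10 × 60 × 30 − 9 × 2 = 17982 frames. 383012 ÷ 17982 → 21 full blocks, remainder 5390.
Within the partial block the first minute is 1800 frames and each further minute 1798, so 2 further minute boundaries passed. Total skipped labels = 18 × 21 + 2 × 2 = 382.
Non-drop label index = 383012 + 382 = 383394; at 30 labels/s that is 03:32:59:24, i.e. DF 03:32:59;24.

03:32:59;24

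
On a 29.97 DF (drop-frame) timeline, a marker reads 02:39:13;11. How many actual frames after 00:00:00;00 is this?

Complete 10-minute blocks: 15, each 17982 frames → 269730.
Remaining 9 whole minutes in the current block: 1800 + 8 × 1798 = 16184 frames.
Within the current minute: 13 × 30 + 11 − 2 = 399 (labels ;00/;01 skipped at this minute). Total = 269730 + 16184 + 399 = 286313.

286313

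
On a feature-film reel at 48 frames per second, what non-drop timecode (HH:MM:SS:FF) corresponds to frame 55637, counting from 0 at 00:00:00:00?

55637 ÷ 48 = 1159 full seconds, remainder 5 frames.
1159 s = 0 h 19 min 19 s.
Timecode: 00:19:19:05.

00:19:19:05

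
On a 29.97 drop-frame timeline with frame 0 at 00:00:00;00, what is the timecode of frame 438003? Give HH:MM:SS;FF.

04:03:34;21

Ten DF minutes hold 17982 frames, so frame 438003 lies in block 24 (frames 431568–449549) with 6435 frames into that block.
The block's first minute is 1800 frames and the rest 1798 each; 6435 frames reaches minute 3, so 24 × 18 + 3 × 2 = 438 labels have been skipped so far.
Adding those back, label number 438003 + 438 = 438441 at 30 labels/s is 14614 s + 21 f = 4 h 3 min 34 s frame 21, i.e. 04:03:34;21.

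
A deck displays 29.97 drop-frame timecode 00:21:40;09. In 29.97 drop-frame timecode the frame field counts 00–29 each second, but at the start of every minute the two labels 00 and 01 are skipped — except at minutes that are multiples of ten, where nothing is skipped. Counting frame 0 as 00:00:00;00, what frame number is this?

As if non-drop at 30 labels/s: (0 × 3600 + 21 × 60 + 40) × 30 + 9 = 39009.
Minute boundaries passed: 21; those not divisible by 10: 21 − 2 = 19; dropped labels = 2 × 19 = 38.
Actual frame index = 39009 − 38 = 38971.

38971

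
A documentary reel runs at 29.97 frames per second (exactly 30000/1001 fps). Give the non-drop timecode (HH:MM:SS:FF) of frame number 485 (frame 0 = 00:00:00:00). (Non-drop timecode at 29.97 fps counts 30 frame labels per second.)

00:00:16:05

485 ÷ 30 = 16 full seconds, remainder 5 frames.
16 s = 0 h 0 min 16 s.
Timecode: 00:00:16:05.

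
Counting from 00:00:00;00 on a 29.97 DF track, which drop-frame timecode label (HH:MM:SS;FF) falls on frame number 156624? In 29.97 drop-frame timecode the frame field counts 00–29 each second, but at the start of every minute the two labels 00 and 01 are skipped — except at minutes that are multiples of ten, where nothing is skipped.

Each 10-minute DF block holds 10 × 60 × 30 − 9 × 2 = 17982 frames. 156624 ÷ 17982 → 8 full blocks, remainder 12768.
Within the partial block the first minute is 1800 frames and each further minute 1798, so 7 further minute boundaries passed. Total skipped labels = 18 × 8 + 2 × 7 = 158.
Non-drop label index = 156624 + 158 = 156782; at 30 labels/s that is 01:27:06:02, i.e. DF 01:27:06;02.

01:27:06;02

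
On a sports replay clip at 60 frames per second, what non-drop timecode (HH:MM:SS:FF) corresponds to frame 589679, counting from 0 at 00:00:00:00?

02:43:47:59

589679 ÷ 60 = 9827 full seconds, remainder 59 frames.
9827 s = 2 h 43 min 47 s.
Timecode: 02:43:47:59.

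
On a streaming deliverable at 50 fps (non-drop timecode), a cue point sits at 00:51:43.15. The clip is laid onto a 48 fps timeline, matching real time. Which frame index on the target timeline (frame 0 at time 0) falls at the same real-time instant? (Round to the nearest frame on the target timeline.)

Source frame index: (0×3600 + 51×60 + 43) × 50 + 15 = 155165.
Real time: 155165 / (50) = 31033/10 s.
Target frame: (31033/10) × (48) = 744792/5 ≈ 148958.400 → 148958.

frame 148958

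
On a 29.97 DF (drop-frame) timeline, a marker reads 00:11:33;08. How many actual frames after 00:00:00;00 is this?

20778

Complete 10-minute blocks: 1, each 17982 frames → 17982.
Remaining 1 whole minute in the current block: 1800 + 0 × 1798 = 1800 frames.
Within the current minute: 33 × 30 + 8 − 2 = 996 (labels ;00/;01 skipped at this minute). Total = 17982 + 1800 + 996 = 20778.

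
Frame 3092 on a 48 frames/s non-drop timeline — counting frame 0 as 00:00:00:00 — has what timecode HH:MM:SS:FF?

3092 ÷ 48 = 64 full seconds, remainder 20 frames.
64 s = 0 h 1 min 4 s.
Timecode: 00:01:04:20.

00:01:04:20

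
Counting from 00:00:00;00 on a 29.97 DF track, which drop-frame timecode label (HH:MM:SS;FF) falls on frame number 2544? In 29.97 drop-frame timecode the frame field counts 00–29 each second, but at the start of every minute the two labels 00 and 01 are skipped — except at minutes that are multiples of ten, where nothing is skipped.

Ten DF minutes hold 17982 frames, so frame 2544 lies in block 0 (frames 0–17981) with 2544 frames into that block.
The block's first minute is 1800 frames and the rest 1798 each; 2544 frames reaches minute 1, so 0 × 18 + 1 × 2 = 2 labels have been skipped so far.
Adding those back, label number 2544 + 2 = 2546 at 30 labels/s is 84 s + 26 f = 0 h 1 min 24 s frame 26, i.e. 00:01:24;26.

00:01:24;26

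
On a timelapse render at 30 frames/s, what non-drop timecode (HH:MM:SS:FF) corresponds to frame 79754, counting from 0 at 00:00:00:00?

79754 ÷ 30 = 2658 full seconds, remainder 14 frames.
2658 s = 0 h 44 min 18 s.
Timecode: 00:44:18:14.

00:44:18:14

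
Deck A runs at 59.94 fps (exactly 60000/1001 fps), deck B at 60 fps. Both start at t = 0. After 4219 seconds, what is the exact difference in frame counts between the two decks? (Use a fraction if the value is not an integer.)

253140/1001 frames

A emits 60000/1001 × 4219 = 253140000/1001 frames; B emits 60 × 4219 = 253140.
Difference = 253140/1001 frames (≈ 252.8871); B is ahead of A.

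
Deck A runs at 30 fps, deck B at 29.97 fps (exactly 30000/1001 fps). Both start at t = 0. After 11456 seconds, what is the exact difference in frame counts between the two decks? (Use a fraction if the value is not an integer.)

A emits 30 × 11456 = 343680 frames; B emits 30000/1001 × 11456 = 343680000/1001.
Difference = 343680/1001 frames (≈ 343.3367); B is behind A.

343680/1001 frames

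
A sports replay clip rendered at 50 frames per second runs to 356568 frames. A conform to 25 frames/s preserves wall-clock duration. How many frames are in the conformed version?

Frames at target rate = 356568 × (25) / (50) = 178284.

178284 frames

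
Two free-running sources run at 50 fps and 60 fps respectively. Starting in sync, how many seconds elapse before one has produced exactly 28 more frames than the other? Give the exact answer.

The gap grows by |60 − 50| = 10 frames per second.
Time for a 28-frame gap: 28 ÷ (10) = 2.8 s.

2.8 seconds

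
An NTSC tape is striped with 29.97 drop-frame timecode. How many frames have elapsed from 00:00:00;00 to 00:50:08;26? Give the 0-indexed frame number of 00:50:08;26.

As if non-drop at 30 labels/s: (0 × 3600 + 50 × 60 + 8) × 30 + 26 = 90266.
Minute boundaries passed: 50; those not divisible by 10: 50 − 5 = 45; dropped labels = 2 × 45 = 90.
Actual frame index = 90266 − 90 = 90176.

90176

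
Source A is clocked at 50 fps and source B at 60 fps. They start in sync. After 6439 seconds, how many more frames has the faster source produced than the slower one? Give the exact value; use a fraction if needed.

64390 frames

A emits 50 × 6439 = 321950 frames; B emits 60 × 6439 = 386340.
Difference = 64390 frames; B is ahead of A.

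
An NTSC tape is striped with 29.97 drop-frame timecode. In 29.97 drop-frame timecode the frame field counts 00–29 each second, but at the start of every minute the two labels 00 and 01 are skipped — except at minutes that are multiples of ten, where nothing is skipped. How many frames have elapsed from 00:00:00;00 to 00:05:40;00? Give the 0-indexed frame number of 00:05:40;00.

10190

As if non-drop at 30 labels/s: (0 × 3600 + 5 × 60 + 40) × 30 + 0 = 10200.
Minute boundaries passed: 5; those not divisible by 10: 5 − 0 = 5; dropped labels = 2 × 5 = 10.
Actual frame index = 10200 − 10 = 10190.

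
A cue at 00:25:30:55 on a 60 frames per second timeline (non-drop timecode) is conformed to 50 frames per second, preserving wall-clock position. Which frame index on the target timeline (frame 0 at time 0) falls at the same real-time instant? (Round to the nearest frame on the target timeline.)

frame 76546

Source frame index: (0×3600 + 25×60 + 30) × 60 + 55 = 91855.
Real time: 91855 / (60) = 18371/12 s.
Target frame: (18371/12) × (50) = 459275/6 ≈ 76545.833 → 76546.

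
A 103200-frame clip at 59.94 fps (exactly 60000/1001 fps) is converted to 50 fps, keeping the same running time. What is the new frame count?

Target frames = source frames × (target rate / source rate) = 103200 × (50)/(60000/1001) = 103200 × 1001/1200 = 86086.

86086 frames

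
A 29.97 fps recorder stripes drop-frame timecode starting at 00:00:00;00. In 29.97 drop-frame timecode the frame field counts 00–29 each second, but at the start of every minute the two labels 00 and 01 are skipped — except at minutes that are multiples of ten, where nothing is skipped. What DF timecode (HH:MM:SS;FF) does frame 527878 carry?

Each 10-minute DF block holds 10 × 60 × 30 − 9 × 2 = 17982 frames. 527878 ÷ 17982 → 29 full blocks, remainder 6400.
Within the partial block the first minute is 1800 frames and each further minute 1798, so 3 further minute boundaries passed. Total skipped labels = 18 × 29 + 2 × 3 = 528.
Non-drop label index = 527878 + 528 = 528406; at 30 labels/s that is 04:53:33:16, i.e. DF 04:53:33;16.

04:53:33;16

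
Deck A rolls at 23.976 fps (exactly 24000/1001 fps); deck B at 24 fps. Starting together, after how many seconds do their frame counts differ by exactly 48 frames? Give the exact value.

2002 seconds

The gap grows by |24 − 24000/1001| = 24/1001 frames per second.
Time for a 48-frame gap: 48 ÷ (24/1001) = 2002 s.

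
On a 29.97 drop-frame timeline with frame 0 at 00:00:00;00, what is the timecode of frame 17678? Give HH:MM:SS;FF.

00:09:49;26

Ten DF minutes hold 17982 frames, so frame 17678 lies in block 0 (frames 0–17981) with 17678 frames into that block.
The block's first minute is 1800 frames and the rest 1798 each; 17678 frames reaches minute 9, so 0 × 18 + 9 × 2 = 18 labels have been skipped so far.
Adding those back, label number 17678 + 18 = 17696 at 30 labels/s is 589 s + 26 f = 0 h 9 min 49 s frame 26, i.e. 00:09:49;26.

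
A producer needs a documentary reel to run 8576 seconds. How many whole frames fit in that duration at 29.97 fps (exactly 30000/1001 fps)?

257022 frames

Frames = 8576 × 30000/1001 = 257280000/1001 ≈ 257022.9770.
Complete frames: 257022.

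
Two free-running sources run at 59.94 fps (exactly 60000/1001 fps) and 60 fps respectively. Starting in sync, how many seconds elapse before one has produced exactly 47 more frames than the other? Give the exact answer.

47047/60 seconds

The gap grows by |60 − 60000/1001| = 60/1001 frames per second.
Time for a 47-frame gap: 47 ÷ (60/1001) = 47047/60 s.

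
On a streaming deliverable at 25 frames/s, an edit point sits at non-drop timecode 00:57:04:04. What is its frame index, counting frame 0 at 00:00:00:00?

Total seconds to the label: (0 × 3600 + 57 × 60 + 4) = 3424.
Frame index = 3424 × 25 + 4 = 85604.

frame 85604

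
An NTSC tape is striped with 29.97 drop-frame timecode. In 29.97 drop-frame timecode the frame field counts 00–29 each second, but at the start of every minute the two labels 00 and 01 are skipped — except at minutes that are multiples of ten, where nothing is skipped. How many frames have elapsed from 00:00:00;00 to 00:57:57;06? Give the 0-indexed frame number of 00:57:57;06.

104212

Complete 10-minute blocks: 5, each 17982 frames → 89910.
Remaining 7 whole minutes in the current block: 1800 + 6 × 1798 = 12588 frames.
Within the current minute: 57 × 30 + 6 − 2 = 1714 (labels ;00/;01 skipped at this minute). Total = 89910 + 12588 + 1714 = 104212.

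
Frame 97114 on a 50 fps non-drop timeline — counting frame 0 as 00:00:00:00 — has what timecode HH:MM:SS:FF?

00:32:22:14

97114 ÷ 50 = 1942 full seconds, remainder 14 frames.
1942 s = 0 h 32 min 22 s.
Timecode: 00:32:22:14.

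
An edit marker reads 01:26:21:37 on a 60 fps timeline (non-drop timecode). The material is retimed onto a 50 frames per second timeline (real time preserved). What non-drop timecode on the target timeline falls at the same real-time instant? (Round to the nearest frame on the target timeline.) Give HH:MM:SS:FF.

Source frame index: (1×3600 + 26×60 + 21) × 60 + 37 = 310897.
Real time: 310897 / (60) = 310897/60 s.
Target frame: (310897/60) × (50) = 1554485/6 ≈ 259080.833 → 259081.
At 50 labels/s: frame 259081 → 01:26:21:31.

01:26:21:31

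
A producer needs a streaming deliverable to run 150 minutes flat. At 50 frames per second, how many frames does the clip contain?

450000 frames

150 min = 9000 s.
Frames = 9000 × 50 = 450000.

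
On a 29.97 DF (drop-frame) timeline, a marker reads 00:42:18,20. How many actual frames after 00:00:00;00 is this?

As if non-drop at 30 labels/s: (0 × 3600 + 42 × 60 + 18) × 30 + 20 = 76160.
Minute boundaries passed: 42; those not divisible by 10: 42 − 4 = 38; dropped labels = 2 × 38 = 76.
Actual frame index = 76160 − 76 = 76084.

76084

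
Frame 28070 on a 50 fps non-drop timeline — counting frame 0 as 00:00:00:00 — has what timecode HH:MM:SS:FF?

00:09:21:20

28070 ÷ 50 = 561 full seconds, remainder 20 frames.
561 s = 0 h 9 min 21 s.
Timecode: 00:09:21:20.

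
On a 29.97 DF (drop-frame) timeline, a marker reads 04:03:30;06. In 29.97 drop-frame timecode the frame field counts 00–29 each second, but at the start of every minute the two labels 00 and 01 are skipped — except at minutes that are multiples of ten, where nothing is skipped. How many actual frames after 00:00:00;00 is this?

437868

As if non-drop at 30 labels/s: (4 × 3600 + 3 × 60 + 30) × 30 + 6 = 438306.
Minute boundaries passed: 243; those not divisible by 10: 243 − 24 = 219; dropped labels = 2 × 219 = 438.
Actual frame index = 438306 − 438 = 437868.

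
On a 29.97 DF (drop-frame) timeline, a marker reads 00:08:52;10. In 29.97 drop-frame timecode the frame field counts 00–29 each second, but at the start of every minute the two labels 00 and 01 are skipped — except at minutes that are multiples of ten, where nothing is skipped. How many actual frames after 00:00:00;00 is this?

15954

As if non-drop at 30 labels/s: (0 × 3600 + 8 × 60 + 52) × 30 + 10 = 15970.
Minute boundaries passed: 8; those not divisible by 10: 8 − 0 = 8; dropped labels = 2 × 8 = 16.
Actual frame index = 15970 − 16 = 15954.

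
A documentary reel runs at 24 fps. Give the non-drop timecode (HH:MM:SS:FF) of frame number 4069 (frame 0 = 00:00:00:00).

00:02:49:13

4069 ÷ 24 = 169 full seconds, remainder 13 frames.
169 s = 0 h 2 min 49 s.
Timecode: 00:02:49:13.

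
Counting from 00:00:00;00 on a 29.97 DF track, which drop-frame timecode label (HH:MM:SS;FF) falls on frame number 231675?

02:08:50;07

Ten DF minutes hold 17982 frames, so frame 231675 lies in block 12 (frames 215784–233765) with 15891 frames into that block.
The block's first minute is 1800 frames and the rest 1798 each; 15891 frames reaches minute 8, so 12 × 18 + 8 × 2 = 232 labels have been skipped so far.
Adding those back, label number 231675 + 232 = 231907 at 30 labels/s is 7730 s + 7 f = 2 h 8 min 50 s frame 7, i.e. 02:08:50;07.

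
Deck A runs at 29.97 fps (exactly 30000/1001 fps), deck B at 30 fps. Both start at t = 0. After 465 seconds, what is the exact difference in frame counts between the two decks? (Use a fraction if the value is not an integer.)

13950/1001 frames

A emits 30000/1001 × 465 = 13950000/1001 frames; B emits 30 × 465 = 13950.
Difference = 13950/1001 frames (≈ 13.9361); B is ahead of A.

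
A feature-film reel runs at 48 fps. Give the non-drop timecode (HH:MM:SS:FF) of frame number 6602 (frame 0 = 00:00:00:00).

6602 ÷ 48 = 137 full seconds, remainder 26 frames.
137 s = 0 h 2 min 17 s.
Timecode: 00:02:17:26.

00:02:17:26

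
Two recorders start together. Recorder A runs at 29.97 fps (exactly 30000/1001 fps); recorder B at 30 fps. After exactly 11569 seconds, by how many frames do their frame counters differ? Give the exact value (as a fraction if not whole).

347070/1001 frames

A emits 30000/1001 × 11569 = 347070000/1001 frames; B emits 30 × 11569 = 347070.
Difference = 347070/1001 frames (≈ 346.7233); B is ahead of A.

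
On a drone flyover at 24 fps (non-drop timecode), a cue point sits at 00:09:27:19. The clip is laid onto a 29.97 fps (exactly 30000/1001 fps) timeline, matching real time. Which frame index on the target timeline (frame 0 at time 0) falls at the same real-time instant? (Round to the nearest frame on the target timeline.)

frame 17017

Source frame index: (0×3600 + 9×60 + 27) × 24 + 19 = 13627.
Real time: 13627 / (24) = 13627/24 s.
Target frame: (13627/24) × (30000/1001) = 17033750/1001 ≈ 17016.733 → 17017.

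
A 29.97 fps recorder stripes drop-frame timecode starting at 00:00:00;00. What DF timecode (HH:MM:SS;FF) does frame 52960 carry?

Each 10-minute DF block holds 10 × 60 × 30 − 9 × 2 = 17982 frames. 52960 ÷ 17982 → 2 full blocks, remainder 16996.
Within the partial block the first minute is 1800 frames and each further minute 1798, so 9 further minute boundaries passed. Total skipped labels = 18 × 2 + 2 × 9 = 54.
Non-drop label index = 52960 + 54 = 53014; at 30 labels/s that is 00:29:27:04, i.e. DF 00:29:27;04.

00:29:27;04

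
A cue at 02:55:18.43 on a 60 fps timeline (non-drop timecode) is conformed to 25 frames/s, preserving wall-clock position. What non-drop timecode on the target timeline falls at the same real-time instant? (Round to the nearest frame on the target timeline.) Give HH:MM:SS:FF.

02:55:18:18

Source frame index: (2×3600 + 55×60 + 18) × 60 + 43 = 631123.
Real time: 631123 / (60) = 631123/60 s.
Target frame: (631123/60) × (25) = 3155615/12 ≈ 262967.917 → 262968.
At 25 labels/s: frame 262968 → 02:55:18:18.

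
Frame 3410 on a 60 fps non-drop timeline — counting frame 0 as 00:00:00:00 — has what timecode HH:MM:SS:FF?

00:00:56:50

3410 ÷ 60 = 56 full seconds, remainder 50 frames.
56 s = 0 h 0 min 56 s.
Timecode: 00:00:56:50.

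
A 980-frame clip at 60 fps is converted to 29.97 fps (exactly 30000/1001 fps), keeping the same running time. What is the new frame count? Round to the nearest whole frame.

490 frames

Frames at target rate = 980 × (30000/1001) / (60) = 70000/143 ≈ 489.510.
Nearest whole frame: 490.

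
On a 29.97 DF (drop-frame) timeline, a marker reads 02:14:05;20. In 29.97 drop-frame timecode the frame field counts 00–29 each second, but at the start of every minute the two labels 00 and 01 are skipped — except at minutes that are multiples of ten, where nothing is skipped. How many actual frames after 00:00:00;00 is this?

Complete 10-minute blocks: 13, each 17982 frames → 233766.
Remaining 4 whole minutes in the current block: 1800 + 3 × 1798 = 7194 frames.
Within the current minute: 5 × 30 + 20 − 2 = 168 (labels ;00/;01 skipped at this minute). Total = 233766 + 7194 + 168 = 241128.

241128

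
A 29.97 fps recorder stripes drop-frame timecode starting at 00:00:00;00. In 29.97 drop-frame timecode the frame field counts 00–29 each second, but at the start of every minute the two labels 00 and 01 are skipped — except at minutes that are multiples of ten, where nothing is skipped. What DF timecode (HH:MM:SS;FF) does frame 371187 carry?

03:26:25;09

Each 10-minute DF block holds 10 × 60 × 30 − 9 × 2 = 17982 frames. 371187 ÷ 17982 → 20 full blocks, remainder 11547.
Within the partial block the first minute is 1800 frames and each further minute 1798, so 6 further minute boundaries passed. Total skipped labels = 18 × 20 + 2 × 6 = 372.
Non-drop label index = 371187 + 372 = 371559; at 30 labels/s that is 03:26:25:09, i.e. DF 03:26:25;09.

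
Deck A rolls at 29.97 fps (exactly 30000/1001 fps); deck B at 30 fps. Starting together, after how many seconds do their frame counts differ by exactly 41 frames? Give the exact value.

The gap grows by |30 − 30000/1001| = 30/1001 frames per second.
Time for a 41-frame gap: 41 ÷ (30/1001) = 41041/30 s.

41041/30 seconds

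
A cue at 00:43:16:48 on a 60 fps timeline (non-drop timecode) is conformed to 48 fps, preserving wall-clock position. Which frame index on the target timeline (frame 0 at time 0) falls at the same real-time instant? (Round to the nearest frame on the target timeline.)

Source frame index: (0×3600 + 43×60 + 16) × 60 + 48 = 155808.
Real time: 155808 / (60) = 12984/5 s.
Target frame: (12984/5) × (48) = 623232/5 ≈ 124646.400 → 124646.

frame 124646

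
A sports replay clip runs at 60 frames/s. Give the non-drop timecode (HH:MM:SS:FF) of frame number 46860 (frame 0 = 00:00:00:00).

46860 ÷ 60 = 781 full seconds, remainder 0 frames.
781 s = 0 h 13 min 1 s.
Timecode: 00:13:01:00.

00:13:01:00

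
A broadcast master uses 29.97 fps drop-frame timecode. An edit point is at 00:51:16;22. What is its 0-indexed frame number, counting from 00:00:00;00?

92210

As if non-drop at 30 labels/s: (0 × 3600 + 51 × 60 + 16) × 30 + 22 = 92302.
Minute boundaries passed: 51; those not divisible by 10: 51 − 5 = 46; dropped labels = 2 × 46 = 92.
Actual frame index = 92302 − 92 = 92210.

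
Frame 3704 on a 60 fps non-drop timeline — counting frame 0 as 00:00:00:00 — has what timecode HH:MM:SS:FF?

00:01:01:44

3704 ÷ 60 = 61 full seconds, remainder 44 frames.
61 s = 0 h 1 min 1 s.
Timecode: 00:01:01:44.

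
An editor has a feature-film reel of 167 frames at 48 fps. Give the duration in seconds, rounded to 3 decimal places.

3.479 seconds

Running time = 167 × 1/48 = 167/48 s ≈ 3.479 s.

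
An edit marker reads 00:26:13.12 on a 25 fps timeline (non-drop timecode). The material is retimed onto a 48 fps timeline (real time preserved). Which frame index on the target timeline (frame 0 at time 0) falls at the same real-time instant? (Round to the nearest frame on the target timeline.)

frame 75527

Source frame index: (0×3600 + 26×60 + 13) × 25 + 12 = 39337.
Real time: 39337 / (25) = 39337/25 s.
Target frame: (39337/25) × (48) = 1888176/25 ≈ 75527.040 → 75527.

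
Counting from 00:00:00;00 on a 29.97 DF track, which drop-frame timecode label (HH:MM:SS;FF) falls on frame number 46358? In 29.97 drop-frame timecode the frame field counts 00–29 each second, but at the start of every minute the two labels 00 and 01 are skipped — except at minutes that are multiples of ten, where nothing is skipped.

00:25:46;24

Each 10-minute DF block holds 10 × 60 × 30 − 9 × 2 = 17982 frames. 46358 ÷ 17982 → 2 full blocks, remainder 10394.
Within the partial block the first minute is 1800 frames and each further minute 1798, so 5 further minute boundaries passed. Total skipped labels = 18 × 2 + 2 × 5 = 46.
Non-drop label index = 46358 + 46 = 46404; at 30 labels/s that is 00:25:46:24, i.e. DF 00:25:46;24.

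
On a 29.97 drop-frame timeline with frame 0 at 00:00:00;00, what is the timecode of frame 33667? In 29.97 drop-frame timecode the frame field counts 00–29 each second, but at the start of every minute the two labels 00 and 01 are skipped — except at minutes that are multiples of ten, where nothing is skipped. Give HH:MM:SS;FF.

Each 10-minute DF block holds 10 × 60 × 30 − 9 × 2 = 17982 frames. 33667 ÷ 17982 → 1 full block, remainder 15685.
Within the partial block the first minute is 1800 frames and each further minute 1798, so 8 further minute boundaries passed. Total skipped labels = 18 × 1 + 2 × 8 = 34.
Non-drop label index = 33667 + 34 = 33701; at 30 labels/s that is 00:18:43:11, i.e. DF 00:18:43;11.

00:18:43;11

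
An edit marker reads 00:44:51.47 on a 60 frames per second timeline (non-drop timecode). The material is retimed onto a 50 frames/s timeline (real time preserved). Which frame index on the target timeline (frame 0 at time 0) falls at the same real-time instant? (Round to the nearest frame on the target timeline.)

Source frame index: (0×3600 + 44×60 + 51) × 60 + 47 = 161507.
Real time: 161507 / (60) = 161507/60 s.
Target frame: (161507/60) × (50) = 807535/6 ≈ 134589.167 → 134589.

frame 134589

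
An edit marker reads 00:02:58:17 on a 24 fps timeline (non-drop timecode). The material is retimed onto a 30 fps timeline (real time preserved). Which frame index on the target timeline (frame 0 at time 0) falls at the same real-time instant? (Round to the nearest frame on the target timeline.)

frame 5361

Source frame index: (0×3600 + 2×60 + 58) × 24 + 17 = 4289.
Real time: 4289 / (24) = 4289/24 s.
Target frame: (4289/24) × (30) = 21445/4 ≈ 5361.250 → 5361.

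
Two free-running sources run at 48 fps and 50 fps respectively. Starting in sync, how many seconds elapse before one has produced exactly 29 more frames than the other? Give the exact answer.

14.5 seconds

The gap grows by |50 − 48| = 2 frames per second.
Time for a 29-frame gap: 29 ÷ (2) = 14.5 s.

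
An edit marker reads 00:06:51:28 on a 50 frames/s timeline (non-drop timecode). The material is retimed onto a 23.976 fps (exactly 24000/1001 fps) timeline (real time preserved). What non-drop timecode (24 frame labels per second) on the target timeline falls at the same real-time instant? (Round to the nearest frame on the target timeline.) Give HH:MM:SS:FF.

00:06:51:04

Source frame index: (0×3600 + 6×60 + 51) × 50 + 28 = 20578.
Real time: 20578 / (50) = 10289/25 s.
Target frame: (10289/25) × (24000/1001) = 9877440/1001 ≈ 9867.572 → 9868.
At 24 labels/s: frame 9868 → 00:06:51:04.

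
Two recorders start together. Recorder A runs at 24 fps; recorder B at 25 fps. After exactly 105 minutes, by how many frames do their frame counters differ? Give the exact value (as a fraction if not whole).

6300 frames

105 min = 6300 s.
A emits 24 × 6300 = 151200 frames; B emits 25 × 6300 = 157500.
Difference = 6300 frames; B is ahead of A.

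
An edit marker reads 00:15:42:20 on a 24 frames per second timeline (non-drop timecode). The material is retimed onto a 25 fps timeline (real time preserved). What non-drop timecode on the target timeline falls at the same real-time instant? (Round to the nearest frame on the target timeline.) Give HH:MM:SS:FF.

Source frame index: (0×3600 + 15×60 + 42) × 24 + 20 = 22628.
Real time: 22628 / (24) = 5657/6 s.
Target frame: (5657/6) × (25) = 141425/6 ≈ 23570.833 → 23571.
At 25 labels/s: frame 23571 → 00:15:42:21.

00:15:42:21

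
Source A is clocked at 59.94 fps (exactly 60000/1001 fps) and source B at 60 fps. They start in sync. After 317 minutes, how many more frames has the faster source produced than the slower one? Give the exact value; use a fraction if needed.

317 min = 19020 s.
A emits 60000/1001 × 19020 = 1141200000/1001 frames; B emits 60 × 19020 = 1141200.
Difference = 1141200/1001 frames (≈ 1140.0599); B is ahead of A.

1141200/1001 frames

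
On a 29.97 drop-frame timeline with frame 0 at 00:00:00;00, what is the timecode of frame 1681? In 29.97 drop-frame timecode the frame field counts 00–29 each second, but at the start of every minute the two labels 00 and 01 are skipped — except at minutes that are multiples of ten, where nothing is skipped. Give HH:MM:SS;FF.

00:00:56;01

Each 10-minute DF block holds 10 × 60 × 30 − 9 × 2 = 17982 frames. 1681 ÷ 17982 → 0 full blocks, remainder 1681.
Within the partial block the first minute is 1800 frames and each further minute 1798, so 0 further minute boundaries passed. Total skipped labels = 18 × 0 + 2 × 0 = 0.
Non-drop label index = 1681 + 0 = 1681; at 30 labels/s that is 00:00:56:01, i.e. DF 00:00:56;01.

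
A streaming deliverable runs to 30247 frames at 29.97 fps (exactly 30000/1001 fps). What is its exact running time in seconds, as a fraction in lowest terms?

Running time = 30247 ÷ (30000/1001) = 30247 × 1001/30000 = 30277247/30000 s.

30277247/30000 seconds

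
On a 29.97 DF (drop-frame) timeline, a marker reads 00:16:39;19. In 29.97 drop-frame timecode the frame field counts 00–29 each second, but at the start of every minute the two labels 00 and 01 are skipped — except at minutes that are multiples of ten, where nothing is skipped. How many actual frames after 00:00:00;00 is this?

29959

Complete 10-minute blocks: 1, each 17982 frames → 17982.
Remaining 6 whole minutes in the current block: 1800 + 5 × 1798 = 10790 frames.
Within the current minute: 39 × 30 + 19 − 2 = 1187 (labels ;00/;01 skipped at this minute). Total = 17982 + 10790 + 1187 = 29959.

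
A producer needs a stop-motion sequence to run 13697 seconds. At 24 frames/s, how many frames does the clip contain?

Frames = 13697 × 24 = 328728.

328728 frames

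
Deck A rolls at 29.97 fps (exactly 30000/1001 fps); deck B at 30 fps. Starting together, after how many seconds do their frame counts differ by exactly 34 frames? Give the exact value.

The gap grows by |30 − 30000/1001| = 30/1001 frames per second.
Time for a 34-frame gap: 34 ÷ (30/1001) = 17017/15 s.

17017/15 seconds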